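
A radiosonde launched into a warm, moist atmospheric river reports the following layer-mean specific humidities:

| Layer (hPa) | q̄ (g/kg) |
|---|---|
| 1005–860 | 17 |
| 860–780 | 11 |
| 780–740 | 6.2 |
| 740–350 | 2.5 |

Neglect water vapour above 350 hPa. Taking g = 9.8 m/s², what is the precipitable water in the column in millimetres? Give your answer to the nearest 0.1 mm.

Precipitable water is the column-integrated vapour mass per unit area: PW = (1/g) Σ q̄ Δp, with q in kg/kg and Δp in Pa (1 kg/m² of water = 1 mm).
Layer 1005–860 hPa: Δp = 145 hPa = 14500 Pa, q̄ = 0.017 kg/kg → 0.017 × 14500 / 9.8 = 25.15 mm
Layer 860–780 hPa: Δp = 80 hPa = 8000 Pa, q̄ = 0.011 kg/kg → 0.011 × 8000 / 9.8 = 8.98 mm
Layer 780–740 hPa: Δp = 40 hPa = 4000 Pa, q̄ = 0.0062 kg/kg → 0.0062 × 4000 / 9.8 = 2.53 mm
Layer 740–350 hPa: Δp = 390 hPa = 39000 Pa, q̄ = 0.0025 kg/kg → 0.0025 × 39000 / 9.8 = 9.95 mm
PW = 25.15 + 8.98 + 2.53 + 9.95 = 46.61 ≈ 46.6 mm.

PW ≈ 46.6 mm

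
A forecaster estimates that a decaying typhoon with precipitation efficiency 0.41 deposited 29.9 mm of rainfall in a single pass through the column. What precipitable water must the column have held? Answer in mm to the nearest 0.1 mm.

PW ≈ 72.9 mm

PW = rainfall / ε = 29.9 / 0.41 = 72.9 mm.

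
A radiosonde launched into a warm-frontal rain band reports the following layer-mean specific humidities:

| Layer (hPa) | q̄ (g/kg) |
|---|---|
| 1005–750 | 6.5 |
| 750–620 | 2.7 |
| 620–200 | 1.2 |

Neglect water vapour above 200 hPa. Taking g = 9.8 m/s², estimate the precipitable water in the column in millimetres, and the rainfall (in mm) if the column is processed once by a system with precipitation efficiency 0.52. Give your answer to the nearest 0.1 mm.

PW ≈ 25.6 mm; rainfall ≈ 13.3 mm

Precipitable water is the column-integrated vapour mass per unit area: PW = (1/g) Σ q̄ Δp, with q in kg/kg and Δp in Pa (1 kg/m² of water = 1 mm).
Layer 1005–750 hPa: Δp = 255 hPa = 25500 Pa, q̄ = 0.0065 kg/kg → 0.0065 × 25500 / 9.8 = 16.91 mm
Layer 750–620 hPa: Δp = 130 hPa = 13000 Pa, q̄ = 0.0027 kg/kg → 0.0027 × 13000 / 9.8 = 3.58 mm
Layer 620–200 hPa: Δp = 420 hPa = 42000 Pa, q̄ = 0.0012 kg/kg → 0.0012 × 42000 / 9.8 = 5.14 mm
PW = 16.91 + 3.58 + 5.14 = 25.63 ≈ 25.6 mm.
Rainfall = ε × PW = 0.52 × 25.6 = 13.3 mm.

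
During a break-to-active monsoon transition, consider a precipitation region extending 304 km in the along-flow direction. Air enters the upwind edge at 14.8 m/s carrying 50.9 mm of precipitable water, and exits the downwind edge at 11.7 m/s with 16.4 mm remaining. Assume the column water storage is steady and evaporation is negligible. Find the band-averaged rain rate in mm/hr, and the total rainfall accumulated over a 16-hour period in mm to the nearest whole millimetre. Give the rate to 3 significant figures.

R ≈ 6.65 mm/hr; total ≈ 106 mm

Column moisture flux per unit crosswind length is F = V × PW.
Inflow: F_in = 14.8 × 50.9 = 753.32 mm·m/s
Outflow: F_out = 11.7 × 16.4 = 191.88 mm·m/s
Steady-state rate R = (F_in − F_out)/L = (753.32 − 191.88) / 304000 m = 1.847e-03 mm/s.
R = 1.847e-03 × 3600 = 6.65 mm/hr.
Over 16 h: total = 6.65 × 16 = 106.4 ≈ 106 mm.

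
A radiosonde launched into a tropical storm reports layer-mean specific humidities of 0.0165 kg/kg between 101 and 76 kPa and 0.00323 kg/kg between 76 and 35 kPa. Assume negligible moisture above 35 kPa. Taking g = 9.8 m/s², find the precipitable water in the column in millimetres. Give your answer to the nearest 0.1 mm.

PW ≈ 55.6 mm

Precipitable water is the column-integrated vapour mass per unit area: PW = (1/g) Σ q̄ Δp, with q in kg/kg and Δp in Pa (1 kg/m² of water = 1 mm).
Layer 101–76 kPa: Δp = 250 hPa = 25000 Pa, q̄ = 0.0165 kg/kg → 0.0165 × 25000 / 9.8 = 42.09 mm
Layer 76–35 kPa: Δp = 410 hPa = 41000 Pa, q̄ = 0.00323 kg/kg → 0.00323 × 41000 / 9.8 = 13.51 mm
PW = 42.09 + 13.51 = 55.60 ≈ 55.6 mm.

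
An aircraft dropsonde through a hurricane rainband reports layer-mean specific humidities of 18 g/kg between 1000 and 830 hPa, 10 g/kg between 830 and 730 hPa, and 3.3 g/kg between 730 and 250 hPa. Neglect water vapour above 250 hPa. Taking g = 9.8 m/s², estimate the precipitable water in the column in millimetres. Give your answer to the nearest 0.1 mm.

Precipitable water is the column-integrated vapour mass per unit area: PW = (1/g) Σ q̄ Δp, with q in kg/kg and Δp in Pa (1 kg/m² of water = 1 mm).
Layer 1000–830 hPa: Δp = 170 hPa = 17000 Pa, q̄ = 0.018 kg/kg → 0.018 × 17000 / 9.8 = 31.22 mm
Layer 830–730 hPa: Δp = 100 hPa = 10000 Pa, q̄ = 0.01 kg/kg → 0.01 × 10000 / 9.8 = 10.20 mm
Layer 730–250 hPa: Δp = 480 hPa = 48000 Pa, q̄ = 0.0033 kg/kg → 0.0033 × 48000 / 9.8 = 16.16 mm
PW = 31.22 + 10.20 + 16.16 = 57.58 ≈ 57.6 mm.

PW ≈ 57.6 mm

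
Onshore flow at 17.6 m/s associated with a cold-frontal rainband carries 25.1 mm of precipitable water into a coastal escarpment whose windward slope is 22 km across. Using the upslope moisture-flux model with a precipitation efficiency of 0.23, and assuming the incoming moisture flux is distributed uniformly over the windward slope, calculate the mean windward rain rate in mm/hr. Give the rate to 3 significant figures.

Incoming column moisture flux per unit ridge length: F = V × PW = 17.6 × 25.1 = 441.76 mm·m/s.
Spread over the 22 km slope with efficiency ε = 0.23: R = ε·F/W = 0.23 × 441.76 / 22000 m = 4.618e-03 mm/s.
R = 4.618e-03 × 3600 = 16.6 mm/hr.

R ≈ 16.6 mm/hr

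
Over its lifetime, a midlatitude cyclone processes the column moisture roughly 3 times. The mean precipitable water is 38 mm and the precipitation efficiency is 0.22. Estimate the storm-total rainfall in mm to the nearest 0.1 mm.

rainfall ≈ 25.1 mm

Each cycle deposits ε × PW = 0.22 × 38 = 8.36 mm.
Over 3 cycles: 3 × 8.36 = 25.1 mm.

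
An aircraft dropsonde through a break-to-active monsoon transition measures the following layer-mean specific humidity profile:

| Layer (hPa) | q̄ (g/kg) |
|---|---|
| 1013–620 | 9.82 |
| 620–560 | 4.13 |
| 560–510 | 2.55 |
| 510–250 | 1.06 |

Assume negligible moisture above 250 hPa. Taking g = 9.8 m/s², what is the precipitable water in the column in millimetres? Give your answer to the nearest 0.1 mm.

Precipitable water is the column-integrated vapour mass per unit area: PW = (1/g) Σ q̄ Δp, with q in kg/kg and Δp in Pa (1 kg/m² of water = 1 mm).
Layer 1013–620 hPa: Δp = 393 hPa = 39300 Pa, q̄ = 0.00982 kg/kg → 0.00982 × 39300 / 9.8 = 39.38 mm
Layer 620–560 hPa: Δp = 60 hPa = 6000 Pa, q̄ = 0.00413 kg/kg → 0.00413 × 6000 / 9.8 = 2.53 mm
Layer 560–510 hPa: Δp = 50 hPa = 5000 Pa, q̄ = 0.00255 kg/kg → 0.00255 × 5000 / 9.8 = 1.30 mm
Layer 510–250 hPa: Δp = 260 hPa = 26000 Pa, q̄ = 0.00106 kg/kg → 0.00106 × 26000 / 9.8 = 2.81 mm
PW = 39.38 + 2.53 + 1.30 + 2.81 = 46.02 ≈ 46.0 mm.

PW ≈ 46.0 mm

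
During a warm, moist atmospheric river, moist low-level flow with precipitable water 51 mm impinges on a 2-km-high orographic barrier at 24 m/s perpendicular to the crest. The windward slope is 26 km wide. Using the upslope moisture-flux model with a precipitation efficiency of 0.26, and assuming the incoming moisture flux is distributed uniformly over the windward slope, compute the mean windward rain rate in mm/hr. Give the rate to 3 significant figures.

R ≈ 44.1 mm/hr

Incoming column moisture flux per unit ridge length: F = V × PW = 24 × 51 = 1224 mm·m/s.
Spread over the 26 km slope with efficiency ε = 0.26: R = ε·F/W = 0.26 × 1224 / 26000 m = 1.224e-02 mm/s.
R = 1.224e-02 × 3600 = 44.1 mm/hr.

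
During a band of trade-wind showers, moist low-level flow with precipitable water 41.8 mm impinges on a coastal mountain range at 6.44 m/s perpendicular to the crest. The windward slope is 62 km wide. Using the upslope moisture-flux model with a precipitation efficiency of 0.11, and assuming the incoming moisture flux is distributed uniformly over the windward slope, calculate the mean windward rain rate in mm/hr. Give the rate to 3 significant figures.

R ≈ 1.72 mm/hr

Incoming column moisture flux per unit ridge length: F = V × PW = 6.44 × 41.8 = 269.192 mm·m/s.
Spread over the 62 km slope with efficiency ε = 0.11: R = ε·F/W = 0.11 × 269.192 / 62000 m = 4.776e-04 mm/s.
R = 4.776e-04 × 3600 = 1.72 mm/hr.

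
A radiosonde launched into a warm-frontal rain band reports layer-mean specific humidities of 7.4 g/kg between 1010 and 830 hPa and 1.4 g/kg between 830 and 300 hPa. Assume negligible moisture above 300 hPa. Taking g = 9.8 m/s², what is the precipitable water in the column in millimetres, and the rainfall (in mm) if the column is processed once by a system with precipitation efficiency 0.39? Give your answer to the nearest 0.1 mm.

PW ≈ 21.2 mm; rainfall ≈ 8.3 mm

Precipitable water is the column-integrated vapour mass per unit area: PW = (1/g) Σ q̄ Δp, with q in kg/kg and Δp in Pa (1 kg/m² of water = 1 mm).
Layer 1010–830 hPa: Δp = 180 hPa = 18000 Pa, q̄ = 0.0074 kg/kg → 0.0074 × 18000 / 9.8 = 13.59 mm
Layer 830–300 hPa: Δp = 530 hPa = 53000 Pa, q̄ = 0.0014 kg/kg → 0.0014 × 53000 / 9.8 = 7.57 mm
PW = 13.59 + 7.57 = 21.16 ≈ 21.2 mm.
Rainfall = ε × PW = 0.39 × 21.2 = 8.3 mm.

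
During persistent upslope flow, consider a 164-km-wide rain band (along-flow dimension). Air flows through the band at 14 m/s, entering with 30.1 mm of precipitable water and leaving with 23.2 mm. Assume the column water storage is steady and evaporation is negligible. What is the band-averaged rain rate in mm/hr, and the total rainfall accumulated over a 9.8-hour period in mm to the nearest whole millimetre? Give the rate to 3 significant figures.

R ≈ 2.12 mm/hr; total ≈ 21 mm

Column moisture flux per unit crosswind length is F = V × PW.
Inflow: F_in = 14 × 30.1 = 421.4 mm·m/s
Outflow: F_out = 14 × 23.2 = 324.8 mm·m/s
Steady-state rate R = (F_in − F_out)/L = (421.4 − 324.8) / 164000 m = 5.890e-04 mm/s.
R = 5.890e-04 × 3600 = 2.12 mm/hr.
Over 9.8 h: total = 2.12 × 9.8 = 20.776 ≈ 21 mm.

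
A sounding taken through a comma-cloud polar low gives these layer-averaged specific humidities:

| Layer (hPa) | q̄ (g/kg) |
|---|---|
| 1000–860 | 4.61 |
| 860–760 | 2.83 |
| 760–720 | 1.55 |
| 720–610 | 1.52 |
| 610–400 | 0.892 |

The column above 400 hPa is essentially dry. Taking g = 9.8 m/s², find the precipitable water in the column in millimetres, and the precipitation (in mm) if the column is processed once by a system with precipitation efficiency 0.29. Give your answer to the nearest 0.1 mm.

Precipitable water is the column-integrated vapour mass per unit area: PW = (1/g) Σ q̄ Δp, with q in kg/kg and Δp in Pa (1 kg/m² of water = 1 mm).
Layer 1000–860 hPa: Δp = 140 hPa = 14000 Pa, q̄ = 0.00461 kg/kg → 0.00461 × 14000 / 9.8 = 6.59 mm
Layer 860–760 hPa: Δp = 100 hPa = 10000 Pa, q̄ = 0.00283 kg/kg → 0.00283 × 10000 / 9.8 = 2.89 mm
Layer 760–720 hPa: Δp = 40 hPa = 4000 Pa, q̄ = 0.00155 kg/kg → 0.00155 × 4000 / 9.8 = 0.63 mm
Layer 720–610 hPa: Δp = 110 hPa = 11000 Pa, q̄ = 0.00152 kg/kg → 0.00152 × 11000 / 9.8 = 1.71 mm
Layer 610–400 hPa: Δp = 210 hPa = 21000 Pa, q̄ = 0.000892 kg/kg → 0.000892 × 21000 / 9.8 = 1.91 mm
PW = 6.59 + 2.89 + 0.63 + 1.71 + 1.91 = 13.73 ≈ 13.7 mm.
Precipitation = ε × PW = 0.29 × 13.7 = 4.0 mm.

PW ≈ 13.7 mm; precipitation ≈ 4.0 mm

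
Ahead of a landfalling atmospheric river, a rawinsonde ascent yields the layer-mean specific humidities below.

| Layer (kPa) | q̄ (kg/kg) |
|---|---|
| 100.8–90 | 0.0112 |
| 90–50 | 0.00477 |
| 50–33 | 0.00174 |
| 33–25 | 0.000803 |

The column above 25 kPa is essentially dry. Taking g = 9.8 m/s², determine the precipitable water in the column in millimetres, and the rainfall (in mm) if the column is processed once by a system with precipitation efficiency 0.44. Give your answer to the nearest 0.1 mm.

Precipitable water is the column-integrated vapour mass per unit area: PW = (1/g) Σ q̄ Δp, with q in kg/kg and Δp in Pa (1 kg/m² of water = 1 mm).
Layer 100.8–90 kPa: Δp = 108 hPa = 10800 Pa, q̄ = 0.0112 kg/kg → 0.0112 × 10800 / 9.8 = 12.34 mm
Layer 90–50 kPa: Δp = 400 hPa = 40000 Pa, q̄ = 0.00477 kg/kg → 0.00477 × 40000 / 9.8 = 19.47 mm
Layer 50–33 kPa: Δp = 170 hPa = 17000 Pa, q̄ = 0.00174 kg/kg → 0.00174 × 17000 / 9.8 = 3.02 mm
Layer 33–25 kPa: Δp = 80 hPa = 8000 Pa, q̄ = 0.000803 kg/kg → 0.000803 × 8000 / 9.8 = 0.66 mm
PW = 12.34 + 19.47 + 3.02 + 0.66 = 35.49 ≈ 35.5 mm.
Rainfall = ε × PW = 0.44 × 35.5 = 15.6 mm.

PW ≈ 35.5 mm; rainfall ≈ 15.6 mm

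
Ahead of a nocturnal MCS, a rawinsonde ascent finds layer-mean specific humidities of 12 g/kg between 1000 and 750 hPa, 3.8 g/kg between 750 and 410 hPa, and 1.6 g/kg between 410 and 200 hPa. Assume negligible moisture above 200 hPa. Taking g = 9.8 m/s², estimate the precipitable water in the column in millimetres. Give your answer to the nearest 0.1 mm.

Precipitable water is the column-integrated vapour mass per unit area: PW = (1/g) Σ q̄ Δp, with q in kg/kg and Δp in Pa (1 kg/m² of water = 1 mm).
Layer 1000–750 hPa: Δp = 250 hPa = 25000 Pa, q̄ = 0.012 kg/kg → 0.012 × 25000 / 9.8 = 30.61 mm
Layer 750–410 hPa: Δp = 340 hPa = 34000 Pa, q̄ = 0.0038 kg/kg → 0.0038 × 34000 / 9.8 = 13.18 mm
Layer 410–200 hPa: Δp = 210 hPa = 21000 Pa, q̄ = 0.0016 kg/kg → 0.0016 × 21000 / 9.8 = 3.43 mm
PW = 30.61 + 13.18 + 3.43 = 47.22 ≈ 47.2 mm.

PW ≈ 47.2 mm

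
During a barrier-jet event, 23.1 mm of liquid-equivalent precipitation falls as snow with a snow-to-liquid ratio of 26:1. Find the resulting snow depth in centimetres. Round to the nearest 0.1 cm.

snow depth ≈ 60.1 cm

Snow depth = liquid × ratio = 23.1 mm × 26 = 600.6 mm = 60.1 cm.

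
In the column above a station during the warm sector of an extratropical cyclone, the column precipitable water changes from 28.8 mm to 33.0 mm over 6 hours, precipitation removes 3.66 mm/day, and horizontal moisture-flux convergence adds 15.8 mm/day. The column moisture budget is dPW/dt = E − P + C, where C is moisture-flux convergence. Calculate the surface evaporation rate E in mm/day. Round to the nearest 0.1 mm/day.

dPW/dt = (33.0 − 28.8) mm / (6/24 day) = +16.800 mm/day.
E = dPW/dt + P − C = (+16.800) + 3.66 − (15.8) = 4.7 mm/day.

E ≈ 4.7 mm/day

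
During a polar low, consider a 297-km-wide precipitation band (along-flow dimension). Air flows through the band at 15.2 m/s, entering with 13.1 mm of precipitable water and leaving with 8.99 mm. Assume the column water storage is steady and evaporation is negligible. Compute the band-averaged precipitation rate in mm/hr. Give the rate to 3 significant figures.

R ≈ 0.757 mm/hr

Column moisture flux per unit crosswind length is F = V × PW.
Inflow: F_in = 15.2 × 13.1 = 199.12 mm·m/s
Outflow: F_out = 15.2 × 8.99 = 136.648 mm·m/s
Steady-state rate R = (F_in − F_out)/L = (199.12 − 136.648) / 297000 m = 2.103e-04 mm/s.
R = 2.103e-04 × 3600 = 0.757 mm/hr.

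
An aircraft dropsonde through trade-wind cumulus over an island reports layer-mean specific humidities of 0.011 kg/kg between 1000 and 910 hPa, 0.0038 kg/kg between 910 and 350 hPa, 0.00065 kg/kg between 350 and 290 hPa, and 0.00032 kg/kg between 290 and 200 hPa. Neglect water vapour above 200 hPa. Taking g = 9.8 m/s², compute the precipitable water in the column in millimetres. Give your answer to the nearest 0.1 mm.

PW ≈ 32.5 mm

Precipitable water is the column-integrated vapour mass per unit area: PW = (1/g) Σ q̄ Δp, with q in kg/kg and Δp in Pa (1 kg/m² of water = 1 mm).
Layer 1000–910 hPa: Δp = 90 hPa = 9000 Pa, q̄ = 0.011 kg/kg → 0.011 × 9000 / 9.8 = 10.10 mm
Layer 910–350 hPa: Δp = 560 hPa = 56000 Pa, q̄ = 0.0038 kg/kg → 0.0038 × 56000 / 9.8 = 21.71 mm
Layer 350–290 hPa: Δp = 60 hPa = 6000 Pa, q̄ = 0.00065 kg/kg → 0.00065 × 6000 / 9.8 = 0.40 mm
Layer 290–200 hPa: Δp = 90 hPa = 9000 Pa, q̄ = 0.00032 kg/kg → 0.00032 × 9000 / 9.8 = 0.29 mm
PW = 10.10 + 21.71 + 0.40 + 0.29 = 32.50 ≈ 32.5 mm.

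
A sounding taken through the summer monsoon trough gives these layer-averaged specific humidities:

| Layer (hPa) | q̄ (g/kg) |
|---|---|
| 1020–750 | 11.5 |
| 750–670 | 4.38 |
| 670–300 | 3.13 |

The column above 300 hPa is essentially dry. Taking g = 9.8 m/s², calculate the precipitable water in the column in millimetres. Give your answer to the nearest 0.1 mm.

PW ≈ 47.1 mm

Precipitable water is the column-integrated vapour mass per unit area: PW = (1/g) Σ q̄ Δp, with q in kg/kg and Δp in Pa (1 kg/m² of water = 1 mm).
Layer 1020–750 hPa: Δp = 270 hPa = 27000 Pa, q̄ = 0.0115 kg/kg → 0.0115 × 27000 / 9.8 = 31.68 mm
Layer 750–670 hPa: Δp = 80 hPa = 8000 Pa, q̄ = 0.00438 kg/kg → 0.00438 × 8000 / 9.8 = 3.58 mm
Layer 670–300 hPa: Δp = 370 hPa = 37000 Pa, q̄ = 0.00313 kg/kg → 0.00313 × 37000 / 9.8 = 11.82 mm
PW = 31.68 + 3.58 + 11.82 = 47.08 ≈ 47.1 mm.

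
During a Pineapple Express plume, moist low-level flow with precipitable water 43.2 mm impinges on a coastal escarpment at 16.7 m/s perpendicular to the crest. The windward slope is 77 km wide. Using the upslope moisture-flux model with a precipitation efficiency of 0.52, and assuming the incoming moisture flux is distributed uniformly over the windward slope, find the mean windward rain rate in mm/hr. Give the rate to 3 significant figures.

Incoming column moisture flux per unit ridge length: F = V × PW = 16.7 × 43.2 = 721.44 mm·m/s.
Spread over the 77 km slope with efficiency ε = 0.52: R = ε·F/W = 0.52 × 721.44 / 77000 m = 4.872e-03 mm/s.
R = 4.872e-03 × 3600 = 17.5 mm/hr.

R ≈ 17.5 mm/hr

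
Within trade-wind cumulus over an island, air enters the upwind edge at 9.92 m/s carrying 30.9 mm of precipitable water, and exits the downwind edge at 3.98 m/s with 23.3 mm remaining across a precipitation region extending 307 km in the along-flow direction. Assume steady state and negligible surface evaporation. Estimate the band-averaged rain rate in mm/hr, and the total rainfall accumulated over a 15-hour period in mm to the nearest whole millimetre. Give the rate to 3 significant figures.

R ≈ 2.51 mm/hr; total ≈ 38 mm

Column moisture flux per unit crosswind length is F = V × PW.
Inflow: F_in = 9.92 × 30.9 = 306.528 mm·m/s
Outflow: F_out = 3.98 × 23.3 = 92.734 mm·m/s
Steady-state rate R = (F_in − F_out)/L = (306.528 − 92.734) / 307000 m = 6.964e-04 mm/s.
R = 6.964e-04 × 3600 = 2.51 mm/hr.
Over 15 h: total = 2.51 × 15 = 37.65 ≈ 38 mm.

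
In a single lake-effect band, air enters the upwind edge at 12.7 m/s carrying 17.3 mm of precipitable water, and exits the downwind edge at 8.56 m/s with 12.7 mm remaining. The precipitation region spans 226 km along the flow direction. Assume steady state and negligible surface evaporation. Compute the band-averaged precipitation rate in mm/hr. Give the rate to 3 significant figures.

R ≈ 1.77 mm/hr

Column moisture flux per unit crosswind length is F = V × PW.
Inflow: F_in = 12.7 × 17.3 = 219.71 mm·m/s
Outflow: F_out = 8.56 × 12.7 = 108.712 mm·m/s
Steady-state rate R = (F_in − F_out)/L = (219.71 − 108.712) / 226000 m = 4.911e-04 mm/s.
R = 4.911e-04 × 3600 = 1.77 mm/hr.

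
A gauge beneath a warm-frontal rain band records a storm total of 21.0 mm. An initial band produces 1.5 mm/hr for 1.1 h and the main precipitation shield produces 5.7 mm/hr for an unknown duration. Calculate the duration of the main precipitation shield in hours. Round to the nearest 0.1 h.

Known phases: 1.5 × 1.1 = 1.65 mm.
Remaining depth = 21.0 − 1.65 = 19.35 mm.
Duration = 19.35 / 5.7 = 3.4 h.

duration ≈ 3.4 h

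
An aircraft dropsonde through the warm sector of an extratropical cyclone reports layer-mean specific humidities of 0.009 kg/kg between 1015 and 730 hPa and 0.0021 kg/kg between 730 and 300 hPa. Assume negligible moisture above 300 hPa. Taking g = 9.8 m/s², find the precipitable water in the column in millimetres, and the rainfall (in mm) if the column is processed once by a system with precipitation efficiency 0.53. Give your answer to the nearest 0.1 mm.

PW ≈ 35.4 mm; rainfall ≈ 18.8 mm

Precipitable water is the column-integrated vapour mass per unit area: PW = (1/g) Σ q̄ Δp, with q in kg/kg and Δp in Pa (1 kg/m² of water = 1 mm).
Layer 1015–730 hPa: Δp = 285 hPa = 28500 Pa, q̄ = 0.009 kg/kg → 0.009 × 28500 / 9.8 = 26.17 mm
Layer 730–300 hPa: Δp = 430 hPa = 43000 Pa, q̄ = 0.0021 kg/kg → 0.0021 × 43000 / 9.8 = 9.21 mm
PW = 26.17 + 9.21 = 35.38 ≈ 35.4 mm.
Rainfall = ε × PW = 0.53 × 35.4 = 18.8 mm.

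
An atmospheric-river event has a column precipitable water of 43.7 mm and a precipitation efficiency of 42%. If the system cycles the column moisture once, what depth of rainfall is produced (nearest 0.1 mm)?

Rainfall = ε × PW = 0.42 × 43.7 = 18.4 mm.

rainfall ≈ 18.4 mm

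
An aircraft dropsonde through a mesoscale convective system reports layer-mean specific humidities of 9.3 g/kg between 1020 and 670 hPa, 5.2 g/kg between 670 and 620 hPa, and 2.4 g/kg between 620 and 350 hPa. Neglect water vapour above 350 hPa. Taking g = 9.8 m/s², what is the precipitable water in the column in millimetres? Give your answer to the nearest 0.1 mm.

Precipitable water is the column-integrated vapour mass per unit area: PW = (1/g) Σ q̄ Δp, with q in kg/kg and Δp in Pa (1 kg/m² of water = 1 mm).
Layer 1020–670 hPa: Δp = 350 hPa = 35000 Pa, q̄ = 0.0093 kg/kg → 0.0093 × 35000 / 9.8 = 33.21 mm
Layer 670–620 hPa: Δp = 50 hPa = 5000 Pa, q̄ = 0.0052 kg/kg → 0.0052 × 5000 / 9.8 = 2.65 mm
Layer 620–350 hPa: Δp = 270 hPa = 27000 Pa, q̄ = 0.0024 kg/kg → 0.0024 × 27000 / 9.8 = 6.61 mm
PW = 33.21 + 2.65 + 6.61 = 42.47 ≈ 42.5 mm.

PW ≈ 42.5 mm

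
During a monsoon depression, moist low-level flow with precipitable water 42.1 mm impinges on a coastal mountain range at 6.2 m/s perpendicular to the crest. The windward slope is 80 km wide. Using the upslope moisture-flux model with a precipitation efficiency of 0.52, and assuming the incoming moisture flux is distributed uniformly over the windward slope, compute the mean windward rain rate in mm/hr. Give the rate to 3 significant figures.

Incoming column moisture flux per unit ridge length: F = V × PW = 6.2 × 42.1 = 261.02 mm·m/s.
Spread over the 80 km slope with efficiency ε = 0.52: R = ε·F/W = 0.52 × 261.02 / 80000 m = 1.697e-03 mm/s.
R = 1.697e-03 × 3600 = 6.11 mm/hr.

R ≈ 6.11 mm/hr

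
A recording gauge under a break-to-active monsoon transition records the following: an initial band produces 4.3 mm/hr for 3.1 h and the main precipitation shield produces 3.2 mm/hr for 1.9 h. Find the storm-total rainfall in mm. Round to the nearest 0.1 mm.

Total = Σ Rᵢ Δtᵢ = 4.3 × 3.1 + 3.2 × 1.9
      = 13.33 + 6.08 = 19.4 mm.

total ≈ 19.4 mm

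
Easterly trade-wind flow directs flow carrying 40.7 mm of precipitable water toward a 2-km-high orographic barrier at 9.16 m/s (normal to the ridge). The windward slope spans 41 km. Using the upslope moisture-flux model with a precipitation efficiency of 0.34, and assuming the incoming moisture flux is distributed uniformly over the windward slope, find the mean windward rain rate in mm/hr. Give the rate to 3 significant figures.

Incoming column moisture flux per unit ridge length: F = V × PW = 9.16 × 40.7 = 372.812 mm·m/s.
Spread over the 41 km slope with efficiency ε = 0.34: R = ε·F/W = 0.34 × 372.812 / 41000 m = 3.092e-03 mm/s.
R = 3.092e-03 × 3600 = 11.1 mm/hr.

R ≈ 11.1 mm/hr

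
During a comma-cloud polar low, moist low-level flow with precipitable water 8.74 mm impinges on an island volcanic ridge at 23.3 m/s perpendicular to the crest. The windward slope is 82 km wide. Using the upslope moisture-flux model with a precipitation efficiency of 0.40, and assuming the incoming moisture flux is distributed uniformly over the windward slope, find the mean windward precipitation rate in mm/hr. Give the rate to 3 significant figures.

R ≈ 3.58 mm/hr

Incoming column moisture flux per unit ridge length: F = V × PW = 23.3 × 8.74 = 203.642 mm·m/s.
Spread over the 82 km slope with efficiency ε = 0.40: R = ε·F/W = 0.40 × 203.642 / 82000 m = 9.934e-04 mm/s.
R = 9.934e-04 × 3600 = 3.58 mm/hr.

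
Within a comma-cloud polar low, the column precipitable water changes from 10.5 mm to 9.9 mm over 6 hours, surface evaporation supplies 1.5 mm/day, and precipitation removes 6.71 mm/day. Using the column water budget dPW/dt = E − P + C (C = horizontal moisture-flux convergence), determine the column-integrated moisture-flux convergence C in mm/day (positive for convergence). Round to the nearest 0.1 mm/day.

dPW/dt = (9.9 − 10.5) mm / (6/24 day) = -2.400 mm/day.
C = dPW/dt − E + P = (-2.400) − 1.5 + 6.71 = 2.8 mm/day.

C ≈ 2.8 mm/day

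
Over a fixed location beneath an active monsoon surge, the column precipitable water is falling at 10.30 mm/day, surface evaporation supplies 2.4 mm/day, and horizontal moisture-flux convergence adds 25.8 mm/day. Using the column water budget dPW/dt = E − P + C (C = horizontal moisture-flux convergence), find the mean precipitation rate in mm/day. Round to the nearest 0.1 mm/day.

P ≈ 38.5 mm/day

dPW/dt = -10.30 mm/day.
P = E + C − dPW/dt = 2.4 + (25.8) − (-10.30) = 38.5 mm/day.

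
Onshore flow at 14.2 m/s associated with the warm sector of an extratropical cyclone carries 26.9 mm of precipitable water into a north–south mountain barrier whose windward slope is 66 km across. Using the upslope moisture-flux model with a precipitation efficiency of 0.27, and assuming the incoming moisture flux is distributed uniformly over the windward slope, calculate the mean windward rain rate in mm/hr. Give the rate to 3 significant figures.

R ≈ 5.63 mm/hr

Incoming column moisture flux per unit ridge length: F = V × PW = 14.2 × 26.9 = 381.98 mm·m/s.
Spread over the 66 km slope with efficiency ε = 0.27: R = ε·F/W = 0.27 × 381.98 / 66000 m = 1.563e-03 mm/s.
R = 1.563e-03 × 3600 = 5.63 mm/hr.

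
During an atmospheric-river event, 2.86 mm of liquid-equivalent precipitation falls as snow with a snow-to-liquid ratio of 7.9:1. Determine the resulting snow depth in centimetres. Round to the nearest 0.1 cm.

snow depth ≈ 2.3 cm

Snow depth = liquid × ratio = 2.86 mm × 7.9 = 22.594 mm = 2.3 cm.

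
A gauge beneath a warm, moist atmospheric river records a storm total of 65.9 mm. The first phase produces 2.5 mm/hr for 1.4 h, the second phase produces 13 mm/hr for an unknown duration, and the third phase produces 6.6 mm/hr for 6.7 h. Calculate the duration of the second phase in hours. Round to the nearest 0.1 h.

duration ≈ 1.4 h

Known phases: 2.5 × 1.4 + 6.6 × 6.7 = 3.5 + 44.22 = 47.72 mm.
Remaining depth = 65.9 − 47.72 = 18.18 mm.
Duration = 18.18 / 13 = 1.4 h.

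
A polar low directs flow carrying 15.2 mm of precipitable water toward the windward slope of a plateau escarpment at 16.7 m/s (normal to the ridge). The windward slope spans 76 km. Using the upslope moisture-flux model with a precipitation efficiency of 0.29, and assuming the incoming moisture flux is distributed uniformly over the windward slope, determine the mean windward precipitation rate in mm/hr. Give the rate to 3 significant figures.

Incoming column moisture flux per unit ridge length: F = V × PW = 16.7 × 15.2 = 253.84 mm·m/s.
Spread over the 76 km slope with efficiency ε = 0.29: R = ε·F/W = 0.29 × 253.84 / 76000 m = 9.686e-04 mm/s.
R = 9.686e-04 × 3600 = 3.49 mm/hr.

R ≈ 3.49 mm/hr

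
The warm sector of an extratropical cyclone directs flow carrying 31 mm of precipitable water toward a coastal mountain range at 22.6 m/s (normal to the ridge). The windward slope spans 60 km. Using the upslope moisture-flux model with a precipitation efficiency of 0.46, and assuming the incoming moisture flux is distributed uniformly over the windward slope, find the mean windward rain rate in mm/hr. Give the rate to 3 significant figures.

Incoming column moisture flux per unit ridge length: F = V × PW = 22.6 × 31 = 700.6 mm·m/s.
Spread over the 60 km slope with efficiency ε = 0.46: R = ε·F/W = 0.46 × 700.6 / 60000 m = 5.371e-03 mm/s.
R = 5.371e-03 × 3600 = 19.3 mm/hr.

R ≈ 19.3 mm/hr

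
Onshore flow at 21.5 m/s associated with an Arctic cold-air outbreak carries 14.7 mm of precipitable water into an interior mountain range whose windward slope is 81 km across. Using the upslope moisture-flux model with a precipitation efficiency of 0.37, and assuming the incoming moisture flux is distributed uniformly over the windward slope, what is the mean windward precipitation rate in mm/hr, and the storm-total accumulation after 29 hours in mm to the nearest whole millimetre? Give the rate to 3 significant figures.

Incoming column moisture flux per unit ridge length: F = V × PW = 21.5 × 14.7 = 316.05 mm·m/s.
Spread over the 81 km slope with efficiency ε = 0.37: R = ε·F/W = 0.37 × 316.05 / 81000 m = 1.444e-03 mm/s.
R = 1.444e-03 × 3600 = 5.20 mm/hr.
Over 29 h: total = 5.20 × 29 = 150.8 ≈ 151 mm.

R ≈ 5.20 mm/hr; total ≈ 151 mm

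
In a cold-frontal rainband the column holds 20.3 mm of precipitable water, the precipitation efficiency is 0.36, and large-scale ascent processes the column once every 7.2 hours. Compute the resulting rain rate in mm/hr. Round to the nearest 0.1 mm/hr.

R ≈ 1.0 mm/hr

Each overturning extracts ε × PW = 0.36 × 20.3 = 7.308 mm.
Rate = ε·PW / τ = 7.308 / 7.2 h = 1.0 mm/hr.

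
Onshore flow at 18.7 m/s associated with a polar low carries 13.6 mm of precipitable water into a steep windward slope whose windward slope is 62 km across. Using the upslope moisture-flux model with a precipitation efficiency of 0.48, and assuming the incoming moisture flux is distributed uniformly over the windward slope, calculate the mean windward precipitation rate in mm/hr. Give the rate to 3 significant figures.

Incoming column moisture flux per unit ridge length: F = V × PW = 18.7 × 13.6 = 254.32 mm·m/s.
Spread over the 62 km slope with efficiency ε = 0.48: R = ε·F/W = 0.48 × 254.32 / 62000 m = 1.969e-03 mm/s.
R = 1.969e-03 × 3600 = 7.09 mm/hr.

R ≈ 7.09 mm/hr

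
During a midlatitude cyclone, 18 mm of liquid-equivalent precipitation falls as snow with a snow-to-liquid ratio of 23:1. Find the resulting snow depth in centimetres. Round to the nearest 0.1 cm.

snow depth ≈ 41.4 cm

Snow depth = liquid × ratio = 18 mm × 23 = 414 mm = 41.4 cm.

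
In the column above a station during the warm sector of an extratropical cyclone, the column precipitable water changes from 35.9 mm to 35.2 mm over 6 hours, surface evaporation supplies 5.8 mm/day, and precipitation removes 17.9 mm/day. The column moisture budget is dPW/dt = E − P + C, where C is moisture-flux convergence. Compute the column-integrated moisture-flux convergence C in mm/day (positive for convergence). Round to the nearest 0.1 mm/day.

dPW/dt = (35.2 − 35.9) mm / (6/24 day) = -2.800 mm/day.
C = dPW/dt − E + P = (-2.800) − 5.8 + 17.9 = 9.3 mm/day.

C ≈ 9.3 mm/day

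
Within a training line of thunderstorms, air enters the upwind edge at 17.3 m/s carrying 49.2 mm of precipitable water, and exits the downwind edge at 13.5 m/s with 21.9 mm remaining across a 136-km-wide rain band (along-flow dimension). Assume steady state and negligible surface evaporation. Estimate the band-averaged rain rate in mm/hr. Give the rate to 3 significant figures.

R ≈ 14.7 mm/hr

Column moisture flux per unit crosswind length is F = V × PW.
Inflow: F_in = 17.3 × 49.2 = 851.16 mm·m/s
Outflow: F_out = 13.5 × 21.9 = 295.65 mm·m/s
Steady-state rate R = (F_in − F_out)/L = (851.16 − 295.65) / 136000 m = 4.085e-03 mm/s.
R = 4.085e-03 × 3600 = 14.7 mm/hr.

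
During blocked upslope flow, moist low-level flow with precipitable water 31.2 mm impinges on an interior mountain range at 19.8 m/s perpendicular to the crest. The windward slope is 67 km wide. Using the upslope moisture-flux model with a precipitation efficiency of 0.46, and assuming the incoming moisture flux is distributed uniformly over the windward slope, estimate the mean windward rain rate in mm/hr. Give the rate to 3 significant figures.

Incoming column moisture flux per unit ridge length: F = V × PW = 19.8 × 31.2 = 617.76 mm·m/s.
Spread over the 67 km slope with efficiency ε = 0.46: R = ε·F/W = 0.46 × 617.76 / 67000 m = 4.241e-03 mm/s.
R = 4.241e-03 × 3600 = 15.3 mm/hr.

R ≈ 15.3 mm/hr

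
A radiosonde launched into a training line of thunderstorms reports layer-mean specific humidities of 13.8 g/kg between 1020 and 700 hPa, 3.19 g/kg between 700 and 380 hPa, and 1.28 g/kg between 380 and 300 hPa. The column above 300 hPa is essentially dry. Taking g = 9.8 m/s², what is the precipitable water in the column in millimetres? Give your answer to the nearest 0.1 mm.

PW ≈ 56.5 mm

Precipitable water is the column-integrated vapour mass per unit area: PW = (1/g) Σ q̄ Δp, with q in kg/kg and Δp in Pa (1 kg/m² of water = 1 mm).
Layer 1020–700 hPa: Δp = 320 hPa = 32000 Pa, q̄ = 0.0138 kg/kg → 0.0138 × 32000 / 9.8 = 45.06 mm
Layer 700–380 hPa: Δp = 320 hPa = 32000 Pa, q̄ = 0.00319 kg/kg → 0.00319 × 32000 / 9.8 = 10.42 mm
Layer 380–300 hPa: Δp = 80 hPa = 8000 Pa, q̄ = 0.00128 kg/kg → 0.00128 × 8000 / 9.8 = 1.04 mm
PW = 45.06 + 10.42 + 1.04 = 56.52 ≈ 56.5 mm.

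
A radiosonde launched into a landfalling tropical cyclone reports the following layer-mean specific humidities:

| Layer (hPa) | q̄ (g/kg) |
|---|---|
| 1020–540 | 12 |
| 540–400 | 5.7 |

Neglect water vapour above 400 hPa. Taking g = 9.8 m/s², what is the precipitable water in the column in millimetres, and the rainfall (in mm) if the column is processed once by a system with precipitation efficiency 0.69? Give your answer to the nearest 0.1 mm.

PW ≈ 66.9 mm; rainfall ≈ 46.2 mm

Precipitable water is the column-integrated vapour mass per unit area: PW = (1/g) Σ q̄ Δp, with q in kg/kg and Δp in Pa (1 kg/m² of water = 1 mm).
Layer 1020–540 hPa: Δp = 480 hPa = 48000 Pa, q̄ = 0.012 kg/kg → 0.012 × 48000 / 9.8 = 58.78 mm
Layer 540–400 hPa: Δp = 140 hPa = 14000 Pa, q̄ = 0.0057 kg/kg → 0.0057 × 14000 / 9.8 = 8.14 mm
PW = 58.78 + 8.14 = 66.92 ≈ 66.9 mm.
Rainfall = ε × PW = 0.69 × 66.9 = 46.2 mm.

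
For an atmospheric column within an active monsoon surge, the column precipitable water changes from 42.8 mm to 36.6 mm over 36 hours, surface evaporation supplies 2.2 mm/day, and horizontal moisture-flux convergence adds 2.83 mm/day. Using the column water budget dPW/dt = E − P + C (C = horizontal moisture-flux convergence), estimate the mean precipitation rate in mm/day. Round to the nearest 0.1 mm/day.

dPW/dt = (36.6 − 42.8) mm / (36/24 day) = -4.133 mm/day.
P = E + C − dPW/dt = 2.2 + (2.83) − (-4.133) = 9.2 mm/day.

P ≈ 9.2 mm/day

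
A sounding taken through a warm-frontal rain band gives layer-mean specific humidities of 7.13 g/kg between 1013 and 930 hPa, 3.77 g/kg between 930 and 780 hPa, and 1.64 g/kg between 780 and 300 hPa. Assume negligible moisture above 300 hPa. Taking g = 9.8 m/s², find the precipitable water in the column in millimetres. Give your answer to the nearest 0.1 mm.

Precipitable water is the column-integrated vapour mass per unit area: PW = (1/g) Σ q̄ Δp, with q in kg/kg and Δp in Pa (1 kg/m² of water = 1 mm).
Layer 1013–930 hPa: Δp = 83 hPa = 8300 Pa, q̄ = 0.00713 kg/kg → 0.00713 × 8300 / 9.8 = 6.04 mm
Layer 930–780 hPa: Δp = 150 hPa = 15000 Pa, q̄ = 0.00377 kg/kg → 0.00377 × 15000 / 9.8 = 5.77 mm
Layer 780–300 hPa: Δp = 480 hPa = 48000 Pa, q̄ = 0.00164 kg/kg → 0.00164 × 48000 / 9.8 = 8.03 mm
PW = 6.04 + 5.77 + 8.03 = 19.84 ≈ 19.8 mm.

PW ≈ 19.8 mm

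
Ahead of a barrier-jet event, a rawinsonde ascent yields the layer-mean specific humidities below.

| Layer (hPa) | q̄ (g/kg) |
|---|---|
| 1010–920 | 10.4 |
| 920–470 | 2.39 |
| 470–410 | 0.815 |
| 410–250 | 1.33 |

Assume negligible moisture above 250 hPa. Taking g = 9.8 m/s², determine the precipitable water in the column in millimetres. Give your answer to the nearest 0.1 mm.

PW ≈ 23.2 mm

Precipitable water is the column-integrated vapour mass per unit area: PW = (1/g) Σ q̄ Δp, with q in kg/kg and Δp in Pa (1 kg/m² of water = 1 mm).
Layer 1010–920 hPa: Δp = 90 hPa = 9000 Pa, q̄ = 0.0104 kg/kg → 0.0104 × 9000 / 9.8 = 9.55 mm
Layer 920–470 hPa: Δp = 450 hPa = 45000 Pa, q̄ = 0.00239 kg/kg → 0.00239 × 45000 / 9.8 = 10.97 mm
Layer 470–410 hPa: Δp = 60 hPa = 6000 Pa, q̄ = 0.000815 kg/kg → 0.000815 × 6000 / 9.8 = 0.50 mm
Layer 410–250 hPa: Δp = 160 hPa = 16000 Pa, q̄ = 0.00133 kg/kg → 0.00133 × 16000 / 9.8 = 2.17 mm
PW = 9.55 + 10.97 + 0.50 + 2.17 = 23.19 ≈ 23.2 mm.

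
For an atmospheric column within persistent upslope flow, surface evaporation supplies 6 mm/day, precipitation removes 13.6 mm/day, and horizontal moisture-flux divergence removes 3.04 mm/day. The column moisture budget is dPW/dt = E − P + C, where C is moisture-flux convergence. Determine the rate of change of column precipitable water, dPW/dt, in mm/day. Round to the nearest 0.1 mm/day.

dPW/dt ≈ -10.6 mm/day

dPW/dt = E − P + C = 6 − 13.6 + (-3.04) = -10.6 mm/day.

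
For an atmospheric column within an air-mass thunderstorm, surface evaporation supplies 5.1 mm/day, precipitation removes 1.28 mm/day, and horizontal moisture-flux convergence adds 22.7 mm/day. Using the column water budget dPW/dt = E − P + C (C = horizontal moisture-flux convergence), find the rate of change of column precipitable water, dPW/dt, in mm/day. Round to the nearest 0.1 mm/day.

dPW/dt = E − P + C = 5.1 − 1.28 + (22.7) = 26.5 mm/day.

dPW/dt ≈ 26.5 mm/day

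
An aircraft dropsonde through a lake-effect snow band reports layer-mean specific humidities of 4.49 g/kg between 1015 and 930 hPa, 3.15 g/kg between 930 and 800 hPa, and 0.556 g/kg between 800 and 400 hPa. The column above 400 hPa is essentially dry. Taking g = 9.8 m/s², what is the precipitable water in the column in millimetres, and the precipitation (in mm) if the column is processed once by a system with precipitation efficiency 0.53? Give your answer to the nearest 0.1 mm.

Precipitable water is the column-integrated vapour mass per unit area: PW = (1/g) Σ q̄ Δp, with q in kg/kg and Δp in Pa (1 kg/m² of water = 1 mm).
Layer 1015–930 hPa: Δp = 85 hPa = 8500 Pa, q̄ = 0.00449 kg/kg → 0.00449 × 8500 / 9.8 = 3.89 mm
Layer 930–800 hPa: Δp = 130 hPa = 13000 Pa, q̄ = 0.00315 kg/kg → 0.00315 × 13000 / 9.8 = 4.18 mm
Layer 800–400 hPa: Δp = 400 hPa = 40000 Pa, q̄ = 0.000556 kg/kg → 0.000556 × 40000 / 9.8 = 2.27 mm
PW = 3.89 + 4.18 + 2.27 = 10.34 ≈ 10.3 mm.
Precipitation = ε × PW = 0.53 × 10.3 = 5.5 mm.

PW ≈ 10.3 mm; precipitation ≈ 5.5 mm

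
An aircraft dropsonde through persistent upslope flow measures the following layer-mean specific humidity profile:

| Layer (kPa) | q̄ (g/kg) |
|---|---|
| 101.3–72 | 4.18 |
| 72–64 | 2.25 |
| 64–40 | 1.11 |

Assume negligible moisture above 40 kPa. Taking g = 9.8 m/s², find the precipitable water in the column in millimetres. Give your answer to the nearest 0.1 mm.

PW ≈ 17.1 mm

Precipitable water is the column-integrated vapour mass per unit area: PW = (1/g) Σ q̄ Δp, with q in kg/kg and Δp in Pa (1 kg/m² of water = 1 mm).
Layer 101.3–72 kPa: Δp = 293 hPa = 29300 Pa, q̄ = 0.00418 kg/kg → 0.00418 × 29300 / 9.8 = 12.50 mm
Layer 72–64 kPa: Δp = 80 hPa = 8000 Pa, q̄ = 0.00225 kg/kg → 0.00225 × 8000 / 9.8 = 1.84 mm
Layer 64–40 kPa: Δp = 240 hPa = 24000 Pa, q̄ = 0.00111 kg/kg → 0.00111 × 24000 / 9.8 = 2.72 mm
PW = 12.50 + 1.84 + 2.72 = 17.06 ≈ 17.1 mm.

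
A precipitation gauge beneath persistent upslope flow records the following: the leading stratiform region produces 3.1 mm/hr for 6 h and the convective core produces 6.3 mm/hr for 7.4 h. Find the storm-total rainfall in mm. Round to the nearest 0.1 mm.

Total = Σ Rᵢ Δtᵢ = 3.1 × 6 + 6.3 × 7.4
      = 18.6 + 46.62 = 65.2 mm.

total ≈ 65.2 mm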